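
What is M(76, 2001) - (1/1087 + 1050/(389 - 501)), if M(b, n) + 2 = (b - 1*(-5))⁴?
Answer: 374334349941/8696 ≈ 4.3047e+7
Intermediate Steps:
M(b, n) = -2 + (5 + b)⁴ (M(b, n) = -2 + (b - 1*(-5))⁴ = -2 + (b + 5)⁴ = -2 + (5 + b)⁴)
M(76, 2001) - (1/1087 + 1050/(389 - 501)) = (-2 + (5 + 76)⁴) - (1/1087 + 1050/(389 - 501)) = (-2 + 81⁴) - (1/1087 + 1050/(-112)) = (-2 + 43046721) - (1/1087 - 1/112*1050) = 43046719 - (1/1087 - 75/8) = 43046719 - 1*(-81517/8696) = 43046719 + 81517/8696 = 374334349941/8696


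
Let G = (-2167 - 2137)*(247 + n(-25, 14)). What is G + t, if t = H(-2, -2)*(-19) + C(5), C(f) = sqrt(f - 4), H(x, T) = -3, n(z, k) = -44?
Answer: -873654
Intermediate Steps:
G = -873712 (G = (-2167 - 2137)*(247 - 44) = -4304*203 = -873712)
C(f) = sqrt(-4 + f)
t = 58 (t = -3*(-19) + sqrt(-4 + 5) = 57 + sqrt(1) = 57 + 1 = 58)
G + t = -873712 + 58 = -873654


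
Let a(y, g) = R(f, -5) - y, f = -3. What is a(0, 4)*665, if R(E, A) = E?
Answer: -1995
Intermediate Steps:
a(y, g) = -3 - y
a(0, 4)*665 = (-3 - 1*0)*665 = (-3 + 0)*665 = -3*665 = -1995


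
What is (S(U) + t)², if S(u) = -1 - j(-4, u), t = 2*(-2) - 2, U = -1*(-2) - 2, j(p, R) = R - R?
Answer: 49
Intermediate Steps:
j(p, R) = 0
U = 0 (U = 2 - 2 = 0)
t = -6 (t = -4 - 2 = -6)
S(u) = -1 (S(u) = -1 - 1*0 = -1 + 0 = -1)
(S(U) + t)² = (-1 - 6)² = (-7)² = 49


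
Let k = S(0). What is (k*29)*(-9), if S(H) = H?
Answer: 0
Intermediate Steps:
k = 0
(k*29)*(-9) = (0*29)*(-9) = 0*(-9) = 0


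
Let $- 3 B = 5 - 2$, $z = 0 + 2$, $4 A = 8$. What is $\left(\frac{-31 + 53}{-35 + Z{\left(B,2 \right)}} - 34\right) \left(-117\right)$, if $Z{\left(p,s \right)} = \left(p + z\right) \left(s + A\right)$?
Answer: $\frac{125892}{31} \approx 4061.0$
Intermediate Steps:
$A = 2$ ($A = \frac{1}{4} \cdot 8 = 2$)
$z = 2$
$B = -1$ ($B = - \frac{5 - 2}{3} = \left(- \frac{1}{3}\right) 3 = -1$)
$Z{\left(p,s \right)} = \left(2 + p\right) \left(2 + s\right)$ ($Z{\left(p,s \right)} = \left(p + 2\right) \left(s + 2\right) = \left(2 + p\right) \left(2 + s\right)$)
$\left(\frac{-31 + 53}{-35 + Z{\left(B,2 \right)}} - 34\right) \left(-117\right) = \left(\frac{-31 + 53}{-35 + \left(4 + 2 \left(-1\right) + 2 \cdot 2 - 2\right)} - 34\right) \left(-117\right) = \left(\frac{22}{-35 + \left(4 - 2 + 4 - 2\right)} - 34\right) \left(-117\right) = \left(\frac{22}{-35 + 4} - 34\right) \left(-117\right) = \left(\frac{22}{-31} - 34\right) \left(-117\right) = \left(22 \left(- \frac{1}{31}\right) - 34\right) \left(-117\right) = \left(- \frac{22}{31} - 34\right) \left(-117\right) = \left(- \frac{1076}{31}\right) \left(-117\right) = \frac{125892}{31}$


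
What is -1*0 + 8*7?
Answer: 56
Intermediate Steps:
-1*0 + 8*7 = 0 + 56 = 56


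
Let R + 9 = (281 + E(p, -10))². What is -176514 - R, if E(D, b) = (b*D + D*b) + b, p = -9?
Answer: -379906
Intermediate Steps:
E(D, b) = b + 2*D*b (E(D, b) = (D*b + D*b) + b = 2*D*b + b = b + 2*D*b)
R = 203392 (R = -9 + (281 - 10*(1 + 2*(-9)))² = -9 + (281 - 10*(1 - 18))² = -9 + (281 - 10*(-17))² = -9 + (281 + 170)² = -9 + 451² = -9 + 203401 = 203392)
-176514 - R = -176514 - 1*203392 = -176514 - 203392 = -379906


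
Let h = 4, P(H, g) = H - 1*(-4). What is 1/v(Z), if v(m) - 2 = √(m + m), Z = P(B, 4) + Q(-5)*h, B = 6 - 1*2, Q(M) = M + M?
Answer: 1/34 - 2*I/17 ≈ 0.029412 - 0.11765*I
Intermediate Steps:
Q(M) = 2*M
B = 4 (B = 6 - 2 = 4)
P(H, g) = 4 + H (P(H, g) = H + 4 = 4 + H)
Z = -32 (Z = (4 + 4) + (2*(-5))*4 = 8 - 10*4 = 8 - 40 = -32)
v(m) = 2 + √2*√m (v(m) = 2 + √(m + m) = 2 + √(2*m) = 2 + √2*√m)
1/v(Z) = 1/(2 + √2*√(-32)) = 1/(2 + √2*(4*I*√2)) = 1/(2 + 8*I) = (2 - 8*I)/68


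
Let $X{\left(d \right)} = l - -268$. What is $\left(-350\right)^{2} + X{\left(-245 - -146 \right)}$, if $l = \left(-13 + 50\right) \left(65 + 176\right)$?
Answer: $131685$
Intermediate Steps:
$l = 8917$ ($l = 37 \cdot 241 = 8917$)
$X{\left(d \right)} = 9185$ ($X{\left(d \right)} = 8917 - -268 = 8917 + 268 = 9185$)
$\left(-350\right)^{2} + X{\left(-245 - -146 \right)} = \left(-350\right)^{2} + 9185 = 122500 + 9185 = 131685$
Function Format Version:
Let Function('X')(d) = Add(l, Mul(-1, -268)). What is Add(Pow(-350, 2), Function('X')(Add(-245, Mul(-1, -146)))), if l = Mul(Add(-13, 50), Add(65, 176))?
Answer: 131685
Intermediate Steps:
l = 8917 (l = Mul(37, 241) = 8917)
Function('X')(d) = 9185 (Function('X')(d) = Add(8917, Mul(-1, -268)) = Add(8917, 268) = 9185)
Add(Pow(-350, 2), Function('X')(Add(-245, Mul(-1, -146)))) = Add(Pow(-350, 2), 9185) = Add(122500, 9185) = 131685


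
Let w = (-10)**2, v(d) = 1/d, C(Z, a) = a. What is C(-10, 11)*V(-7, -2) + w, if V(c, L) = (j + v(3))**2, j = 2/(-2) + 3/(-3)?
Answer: 1175/9 ≈ 130.56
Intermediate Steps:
j = -2 (j = 2*(-1/2) + 3*(-1/3) = -1 - 1 = -2)
w = 100
V(c, L) = 25/9 (V(c, L) = (-2 + 1/3)**2 = (-5/3)**2 = 25/9)
C(-10, 11)*V(-7, -2) + w = 11*(25/9) + 100 = 275/9 + 100 = 1175/9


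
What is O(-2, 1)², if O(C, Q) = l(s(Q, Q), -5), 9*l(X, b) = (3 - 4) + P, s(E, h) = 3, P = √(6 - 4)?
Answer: (1 - √2)²/81 ≈ 0.0021182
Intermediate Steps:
P = √2 ≈ 1.4142
l(X, b) = -⅑ + √2/9 (l(X, b) = ((3 - 4) + √2)/9 = (-1 + √2)/9 = -⅑ + √2/9)
O(C, Q) = -⅑ + √2/9
O(-2, 1)² = (-⅑ + √2/9)²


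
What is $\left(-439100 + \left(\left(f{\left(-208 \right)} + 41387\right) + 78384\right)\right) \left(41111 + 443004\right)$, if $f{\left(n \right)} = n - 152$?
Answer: $-154766240235$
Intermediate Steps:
$f{\left(n \right)} = -152 + n$
$\left(-439100 + \left(\left(f{\left(-208 \right)} + 41387\right) + 78384\right)\right) \left(41111 + 443004\right) = \left(-439100 + \left(\left(\left(-152 - 208\right) + 41387\right) + 78384\right)\right) \left(41111 + 443004\right) = \left(-439100 + \left(\left(-360 + 41387\right) + 78384\right)\right) 484115 = \left(-439100 + \left(41027 + 78384\right)\right) 484115 = \left(-439100 + 119411\right) 484115 = \left(-319689\right) 484115 = -154766240235$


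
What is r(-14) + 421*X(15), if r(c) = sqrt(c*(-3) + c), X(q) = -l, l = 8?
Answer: -3368 + 2*sqrt(7) ≈ -3362.7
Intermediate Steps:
X(q) = -8 (X(q) = -1*8 = -8)
r(c) = sqrt(2)*sqrt(-c) (r(c) = sqrt(-3*c + c) = sqrt(-2*c) = sqrt(2)*sqrt(-c))
r(-14) + 421*X(15) = sqrt(2)*sqrt(-1*(-14)) + 421*(-8) = sqrt(2)*sqrt(14) - 3368 = 2*sqrt(7) - 3368 = -3368 + 2*sqrt(7)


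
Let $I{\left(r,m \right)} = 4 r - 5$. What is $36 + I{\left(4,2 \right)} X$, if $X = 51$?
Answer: $597$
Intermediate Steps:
$I{\left(r,m \right)} = -5 + 4 r$
$36 + I{\left(4,2 \right)} X = 36 + \left(-5 + 4 \cdot 4\right) 51 = 36 + \left(-5 + 16\right) 51 = 36 + 11 \cdot 51 = 36 + 561 = 597$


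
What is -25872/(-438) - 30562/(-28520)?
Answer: 62604633/1040980 ≈ 60.140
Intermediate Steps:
-25872/(-438) - 30562/(-28520) = -25872*(-1/438) - 30562*(-1/28520) = 4312/73 + 15281/14260 = 62604633/1040980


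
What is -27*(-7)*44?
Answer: 8316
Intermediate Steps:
-27*(-7)*44 = 189*44 = 8316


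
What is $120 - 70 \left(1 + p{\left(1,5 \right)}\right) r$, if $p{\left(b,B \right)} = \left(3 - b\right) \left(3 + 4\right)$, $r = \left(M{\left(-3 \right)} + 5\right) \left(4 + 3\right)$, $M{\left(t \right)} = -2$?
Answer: $-21930$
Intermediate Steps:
$r = 21$ ($r = \left(-2 + 5\right) \left(4 + 3\right) = 3 \cdot 7 = 21$)
$p{\left(b,B \right)} = 21 - 7 b$ ($p{\left(b,B \right)} = \left(3 - b\right) 7 = 21 - 7 b$)
$120 - 70 \left(1 + p{\left(1,5 \right)}\right) r = 120 - 70 \left(1 + \left(21 - 7\right)\right) 21 = 120 - 70 \left(1 + 14\right) 21 = 120 - 70 \cdot 15 \cdot 21 = 120 - 22050 = -21930$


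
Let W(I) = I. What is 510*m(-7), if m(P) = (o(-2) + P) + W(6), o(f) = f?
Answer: -1530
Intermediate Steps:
m(P) = 4 + P (m(P) = (-2 + P) + 6 = 4 + P)
510*m(-7) = 510*(4 - 7) = 510*(-3) = -1530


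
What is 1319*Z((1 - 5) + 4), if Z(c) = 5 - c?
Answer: 6595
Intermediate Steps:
1319*Z((1 - 5) + 4) = 1319*(5 - ((1 - 5) + 4)) = 1319*(5 - (-4 + 4)) = 1319*(5 - 1*0) = 1319*(5 + 0) = 1319*5 = 6595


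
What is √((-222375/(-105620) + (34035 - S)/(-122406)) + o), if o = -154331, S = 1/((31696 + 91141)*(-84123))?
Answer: I*√4527354148368023290869291468442319747637/171276673708743174 ≈ 392.85*I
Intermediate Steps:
S = -1/10333416951 (S = -1/84123/122837 = (1/122837)*(-1/84123) = -1/10333416951 ≈ -9.6773e-11)
√((-222375/(-105620) + (34035 - S)/(-122406)) + o) = √((-222375/(-105620) + (34035 - 1*(-1/10333416951))/(-122406)) - 154331) = √((-222375*(-1/105620) + (34035 + 1/10333416951)*(-1/122406)) - 154331) = √((44475/21124 + (351697845927286/10333416951)*(-1/122406)) - 154331) = √((44475/21124 - 175848922963643/632436117652053) - 154331) = √(24412963683891062443/13359580549281967572 - 154331) = √(-2061773012787551446291889/13359580549281967572) = I*√4527354148368023290869291468442319747637/171276673708743174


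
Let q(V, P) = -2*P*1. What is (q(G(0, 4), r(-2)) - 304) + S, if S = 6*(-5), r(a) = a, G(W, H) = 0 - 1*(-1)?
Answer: -330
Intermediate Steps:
G(W, H) = 1 (G(W, H) = 0 + 1 = 1)
S = -30
q(V, P) = -2*P
(q(G(0, 4), r(-2)) - 304) + S = (-2*(-2) - 304) - 30 = (4 - 304) - 30 = -300 - 30 = -330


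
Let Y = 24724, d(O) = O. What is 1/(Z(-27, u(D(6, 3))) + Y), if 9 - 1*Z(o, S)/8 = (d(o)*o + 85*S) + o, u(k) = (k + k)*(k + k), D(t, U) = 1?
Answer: 1/16460 ≈ 6.0753e-5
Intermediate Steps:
u(k) = 4*k² (u(k) = (2*k)*(2*k) = 4*k²)
Z(o, S) = 72 - 680*S - 8*o - 8*o² (Z(o, S) = 72 - 8*((o*o + 85*S) + o) = 72 - 8*((o² + 85*S) + o) = 72 - 8*(o + o² + 85*S) = 72 + (-680*S - 8*o - 8*o²) = 72 - 680*S - 8*o - 8*o²)
1/(Z(-27, u(D(6, 3))) + Y) = 1/((72 - 2720*1² - 8*(-27) - 8*(-27)²) + 24724) = 1/((72 - 2720 + 216 - 8*729) + 24724) = 1/((72 - 680*4 + 216 - 5832) + 24724) = 1/((72 - 2720 + 216 - 5832) + 24724) = 1/(-8264 + 24724) = 1/16460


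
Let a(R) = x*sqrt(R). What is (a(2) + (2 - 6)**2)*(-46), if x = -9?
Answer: -736 + 414*sqrt(2) ≈ -150.52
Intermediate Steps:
a(R) = -9*sqrt(R)
(a(2) + (2 - 6)**2)*(-46) = (-9*sqrt(2) + (2 - 6)**2)*(-46) = (-9*sqrt(2) + (-4)**2)*(-46) = (-9*sqrt(2) + 16)*(-46) = (16 - 9*sqrt(2))*(-46) = -736 + 414*sqrt(2)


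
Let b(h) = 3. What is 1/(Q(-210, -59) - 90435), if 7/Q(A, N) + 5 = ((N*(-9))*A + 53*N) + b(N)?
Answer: -16377/1481053996 ≈ -1.1058e-5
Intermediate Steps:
Q(A, N) = 7/(-2 + 53*N - 9*A*N) (Q(A, N) = 7/(-5 + (((N*(-9))*A + 53*N) + 3)) = 7/(-5 + (((-9*N)*A + 53*N) + 3)) = 7/(-5 + ((-9*A*N + 53*N) + 3)) = 7/(-5 + ((53*N - 9*A*N) + 3)) = 7/(-5 + (3 + 53*N - 9*A*N)) = 7/(-2 + 53*N - 9*A*N))
1/(Q(-210, -59) - 90435) = 1/(-7/(2 - 53*(-59) + 9*(-210)*(-59)) - 90435) = 1/(-7/(2 + 3127 + 111510) - 90435) = 1/(-7/114639 - 90435) = 1/(-7*1/114639 - 90435) = 1/(-1/16377 - 90435) = 1/(-1481053996/16377) = -16377/1481053996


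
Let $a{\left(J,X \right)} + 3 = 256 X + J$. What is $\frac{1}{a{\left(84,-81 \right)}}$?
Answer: $- \frac{1}{20655} \approx -4.8414 \cdot 10^{-5}$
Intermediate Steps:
$a{\left(J,X \right)} = -3 + J + 256 X$ ($a{\left(J,X \right)} = -3 + \left(256 X + J\right) = -3 + \left(J + 256 X\right) = -3 + J + 256 X$)
$\frac{1}{a{\left(84,-81 \right)}} = \frac{1}{-3 + 84 + 256 \left(-81\right)} = \frac{1}{-3 + 84 - 20736} = \frac{1}{-20655} = - \frac{1}{20655}$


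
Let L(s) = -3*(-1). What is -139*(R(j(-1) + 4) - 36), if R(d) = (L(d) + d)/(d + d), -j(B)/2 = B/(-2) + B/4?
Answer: 68249/14 ≈ 4874.9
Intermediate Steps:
j(B) = B/2 (j(B) = -2*(B/(-2) + B/4) = -2*(B*(-½) + B*(¼)) = -2*(-B/2 + B/4) = -(-1)*B/2 = B/2)
L(s) = 3
R(d) = (3 + d)/(2*d) (R(d) = (3 + d)/(d + d) = (3 + d)/((2*d)) = (3 + d)*(1/(2*d)) = (3 + d)/(2*d))
-139*(R(j(-1) + 4) - 36) = -139*((3 + ((½)*(-1) + 4))/(2*((½)*(-1) + 4)) - 36) = -139*((3 + (-½ + 4))/(2*(-½ + 4)) - 36) = -139*((3 + 7/2)/(2*(7/2)) - 36) = -139*((½)*(2/7)*(13/2) - 36) = -139*(13/14 - 36) = -139*(-491/14) = 68249/14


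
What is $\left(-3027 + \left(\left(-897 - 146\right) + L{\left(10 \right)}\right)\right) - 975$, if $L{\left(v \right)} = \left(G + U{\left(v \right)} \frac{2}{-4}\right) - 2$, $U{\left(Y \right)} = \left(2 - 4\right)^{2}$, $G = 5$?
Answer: $-5044$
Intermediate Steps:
$U{\left(Y \right)} = 4$ ($U{\left(Y \right)} = \left(-2\right)^{2} = 4$)
$L{\left(v \right)} = 1$ ($L{\left(v \right)} = \left(5 + 4 \frac{2}{-4}\right) - 2 = \left(5 + 4 \cdot 2 \left(- \frac{1}{4}\right)\right) - 2 = \left(5 + 4 \left(- \frac{1}{2}\right)\right) - 2 = \left(5 - 2\right) - 2 = 3 - 2 = 1$)
$\left(-3027 + \left(\left(-897 - 146\right) + L{\left(10 \right)}\right)\right) - 975 = \left(-3027 + \left(\left(-897 - 146\right) + 1\right)\right) - 975 = \left(-3027 + \left(-1043 + 1\right)\right) - 975 = \left(-3027 - 1042\right) - 975 = -4069 - 975 = -5044$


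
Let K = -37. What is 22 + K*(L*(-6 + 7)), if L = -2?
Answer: 96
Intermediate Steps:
22 + K*(L*(-6 + 7)) = 22 - (-74)*(-6 + 7) = 22 - (-74) = 22 - 37*(-2) = 22 + 74 = 96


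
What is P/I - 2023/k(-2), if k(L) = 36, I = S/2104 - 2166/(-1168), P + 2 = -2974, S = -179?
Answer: -8502503519/4891716 ≈ -1738.1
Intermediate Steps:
P = -2976 (P = -2 - 2974 = -2976)
I = 135881/76796 (I = -179/2104 - 2166/(-1168) = -179*1/2104 - 2166*(-1/1168) = -179/2104 + 1083/584 = 135881/76796 ≈ 1.7694)
P/I - 2023/k(-2) = -2976/135881/76796 - 2023/36 = -2976*76796/135881 - 2023*1/36 = -228544896/135881 - 2023/36 = -8502503519/4891716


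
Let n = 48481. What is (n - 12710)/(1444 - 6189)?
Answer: -35771/4745 ≈ -7.5387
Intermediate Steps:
(n - 12710)/(1444 - 6189) = (48481 - 12710)/(1444 - 6189) = 35771/(-4745) = 35771*(-1/4745) = -35771/4745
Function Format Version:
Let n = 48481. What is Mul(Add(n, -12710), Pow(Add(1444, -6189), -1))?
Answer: Rational(-35771, 4745) ≈ -7.5387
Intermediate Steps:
Mul(Add(n, -12710), Pow(Add(1444, -6189), -1)) = Mul(Add(48481, -12710), Pow(Add(1444, -6189), -1)) = Mul(35771, Pow(-4745, -1)) = Mul(35771, Rational(-1, 4745)) = Rational(-35771, 4745)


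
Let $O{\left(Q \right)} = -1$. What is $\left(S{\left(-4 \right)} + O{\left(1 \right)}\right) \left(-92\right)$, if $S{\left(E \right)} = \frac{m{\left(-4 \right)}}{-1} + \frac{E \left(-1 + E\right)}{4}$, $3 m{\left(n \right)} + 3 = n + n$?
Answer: $- \frac{2116}{3} \approx -705.33$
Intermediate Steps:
$m{\left(n \right)} = -1 + \frac{2 n}{3}$ ($m{\left(n \right)} = -1 + \frac{n + n}{3} = -1 + \frac{2 n}{3}$)
$S{\left(E \right)} = \frac{11}{3} + \frac{E \left(-1 + E\right)}{4}$ ($S{\left(E \right)} = \frac{-1 + \frac{2}{3} \left(-4\right)}{-1} + \frac{E \left(-1 + E\right)}{4} = \left(-1 - \frac{8}{3}\right) \left(-1\right) + E \left(-1 + E\right) \frac{1}{4} = \left(- \frac{11}{3}\right) \left(-1\right) + \frac{E \left(-1 + E\right)}{4} = \frac{11}{3} + \frac{E \left(-1 + E\right)}{4}$)
$\left(S{\left(-4 \right)} + O{\left(1 \right)}\right) \left(-92\right) = \left(\left(\frac{11}{3} - -1 + \frac{\left(-4\right)^{2}}{4}\right) - 1\right) \left(-92\right) = \left(\left(\frac{11}{3} + 1 + \frac{1}{4} \cdot 16\right) - 1\right) \left(-92\right) = \left(\left(\frac{11}{3} + 1 + 4\right) - 1\right) \left(-92\right) = \left(\frac{26}{3} - 1\right) \left(-92\right) = \frac{23}{3} \left(-92\right) = - \frac{2116}{3}$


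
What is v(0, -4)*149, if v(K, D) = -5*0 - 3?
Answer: -447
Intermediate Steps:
v(K, D) = -3 (v(K, D) = 0 - 3 = -3)
v(0, -4)*149 = -3*149 = -447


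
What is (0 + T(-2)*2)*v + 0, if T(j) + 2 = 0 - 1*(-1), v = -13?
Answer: 26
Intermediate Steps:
T(j) = -1 (T(j) = -2 + (0 - 1*(-1)) = -2 + (0 + 1) = -2 + 1 = -1)
(0 + T(-2)*2)*v + 0 = (0 - 1*2)*(-13) + 0 = (0 - 2)*(-13) + 0 = -2*(-13) + 0 = 26 + 0 = 26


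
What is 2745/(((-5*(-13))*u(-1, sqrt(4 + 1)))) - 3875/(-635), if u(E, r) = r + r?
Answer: 775/127 + 549*sqrt(5)/130 ≈ 15.545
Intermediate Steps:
u(E, r) = 2*r
2745/(((-5*(-13))*u(-1, sqrt(4 + 1)))) - 3875/(-635) = 2745/(((-5*(-13))*(2*sqrt(4 + 1)))) - 3875/(-635) = 2745/((65*(2*sqrt(5)))) - 3875*(-1/635) = 2745/((130*sqrt(5))) + 775/127 = 2745*(sqrt(5)/650) + 775/127 = 549*sqrt(5)/130 + 775/127 = 775/127 + 549*sqrt(5)/130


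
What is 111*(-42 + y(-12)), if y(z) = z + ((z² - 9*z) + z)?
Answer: 20646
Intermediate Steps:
y(z) = z² - 7*z (y(z) = z + (z² - 8*z) = z² - 7*z)
111*(-42 + y(-12)) = 111*(-42 - 12*(-7 - 12)) = 111*(-42 - 12*(-19)) = 111*(-42 + 228) = 111*186 = 20646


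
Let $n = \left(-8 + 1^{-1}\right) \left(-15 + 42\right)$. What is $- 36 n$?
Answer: $6804$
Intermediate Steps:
$n = -189$ ($n = \left(-8 + 1\right) 27 = \left(-7\right) 27 = -189$)
$- 36 n = \left(-36\right) \left(-189\right) = 6804$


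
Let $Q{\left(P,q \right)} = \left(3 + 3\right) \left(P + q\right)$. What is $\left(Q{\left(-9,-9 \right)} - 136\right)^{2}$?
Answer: $59536$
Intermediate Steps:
$Q{\left(P,q \right)} = 6 P + 6 q$ ($Q{\left(P,q \right)} = 6 \left(P + q\right) = 6 P + 6 q$)
$\left(Q{\left(-9,-9 \right)} - 136\right)^{2} = \left(\left(6 \left(-9\right) + 6 \left(-9\right)\right) - 136\right)^{2} = \left(\left(-54 - 54\right) - 136\right)^{2} = \left(-108 - 136\right)^{2} = \left(-244\right)^{2} = 59536$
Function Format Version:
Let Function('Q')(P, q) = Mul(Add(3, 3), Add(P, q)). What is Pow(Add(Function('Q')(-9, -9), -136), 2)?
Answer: 59536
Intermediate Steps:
Function('Q')(P, q) = Add(Mul(6, P), Mul(6, q)) (Function('Q')(P, q) = Mul(6, Add(P, q)) = Add(Mul(6, P), Mul(6, q)))
Pow(Add(Function('Q')(-9, -9), -136), 2) = Pow(Add(Add(Mul(6, -9), Mul(6, -9)), -136), 2) = Pow(Add(Add(-54, -54), -136), 2) = Pow(Add(-108, -136), 2) = Pow(-244, 2) = 59536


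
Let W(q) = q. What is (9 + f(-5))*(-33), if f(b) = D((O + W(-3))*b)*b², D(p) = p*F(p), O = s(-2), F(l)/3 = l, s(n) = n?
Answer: -1547172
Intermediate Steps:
F(l) = 3*l
O = -2
D(p) = 3*p² (D(p) = p*(3*p) = 3*p²)
f(b) = 75*b⁴ (f(b) = (3*((-2 - 3)*b)²)*b² = (3*(-5*b)²)*b² = (3*(25*b²))*b² = (75*b²)*b² = 75*b⁴)
(9 + f(-5))*(-33) = (9 + 75*(-5)⁴)*(-33) = (9 + 75*625)*(-33) = (9 + 46875)*(-33) = 46884*(-33) = -1547172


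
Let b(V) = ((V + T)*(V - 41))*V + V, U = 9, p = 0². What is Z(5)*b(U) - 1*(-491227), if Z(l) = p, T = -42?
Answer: 491227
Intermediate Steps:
p = 0
Z(l) = 0
b(V) = V + V*(-42 + V)*(-41 + V) (b(V) = ((V - 42)*(V - 41))*V + V = ((-42 + V)*(-41 + V))*V + V = V*(-42 + V)*(-41 + V) + V = V + V*(-42 + V)*(-41 + V))
Z(5)*b(U) - 1*(-491227) = 0*(9*(1723 + 9² - 83*9)) - 1*(-491227) = 0*(9*(1723 + 81 - 747)) + 491227 = 0*(9*1057) + 491227 = 0*9513 + 491227 = 0 + 491227 = 491227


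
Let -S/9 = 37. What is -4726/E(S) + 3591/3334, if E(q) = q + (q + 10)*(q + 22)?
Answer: 85943609/83450020 ≈ 1.0299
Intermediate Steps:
S = -333 (S = -9*37 = -333)
E(q) = q + (10 + q)*(22 + q)
-4726/E(S) + 3591/3334 = -4726/(220 + (-333)² + 33*(-333)) + 3591/3334 = -4726/(220 + 110889 - 10989) + 3591*(1/3334) = -4726/100120 + 3591/3334 = -4726*1/100120 + 3591/3334 = -2363/50060 + 3591/3334 = 85943609/83450020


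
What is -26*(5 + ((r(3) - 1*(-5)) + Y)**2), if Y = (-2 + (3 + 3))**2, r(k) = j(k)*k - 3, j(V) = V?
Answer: -19084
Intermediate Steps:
r(k) = -3 + k**2 (r(k) = k*k - 3 = k**2 - 3 = -3 + k**2)
Y = 16 (Y = (-2 + 6)**2 = 4**2 = 16)
-26*(5 + ((r(3) - 1*(-5)) + Y)**2) = -26*(5 + (((-3 + 3**2) - 1*(-5)) + 16)**2) = -26*(5 + (((-3 + 9) + 5) + 16)**2) = -26*(5 + ((6 + 5) + 16)**2) = -26*(5 + (11 + 16)**2) = -26*(5 + 27**2) = -26*(5 + 729) = -26*734 = -19084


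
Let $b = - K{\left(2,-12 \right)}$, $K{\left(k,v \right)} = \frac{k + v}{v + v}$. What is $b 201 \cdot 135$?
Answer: $- \frac{45225}{4} \approx -11306.0$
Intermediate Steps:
$K{\left(k,v \right)} = \frac{k + v}{2 v}$
$b = - \frac{5}{12}$ ($b = - \frac{2 - 12}{2 \left(-12\right)} = - \frac{\left(-1\right) \left(-10\right)}{2 \cdot 12} = \left(-1\right) \frac{5}{12} = - \frac{5}{12} \approx -0.41667$)
$b 201 \cdot 135 = \left(- \frac{5}{12}\right) 201 \cdot 135 = \left(- \frac{335}{4}\right) 135 = - \frac{45225}{4}$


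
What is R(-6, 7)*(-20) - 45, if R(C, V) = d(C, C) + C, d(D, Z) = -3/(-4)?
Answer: 60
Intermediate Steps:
d(D, Z) = 3/4 (d(D, Z) = -3*(-1/4) = 3/4)
R(C, V) = 3/4 + C
R(-6, 7)*(-20) - 45 = (3/4 - 6)*(-20) - 45 = -21/4*(-20) - 45 = 105 - 45 = 60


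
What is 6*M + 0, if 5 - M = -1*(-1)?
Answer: 24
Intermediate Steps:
M = 4 (M = 5 - (-1)*(-1) = 5 - 1*1 = 5 - 1 = 4)
6*M + 0 = 6*4 + 0 = 24 + 0 = 24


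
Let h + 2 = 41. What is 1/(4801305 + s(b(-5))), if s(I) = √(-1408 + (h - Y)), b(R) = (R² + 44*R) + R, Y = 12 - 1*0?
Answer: 4801305/23052529704406 - I*√1381/23052529704406 ≈ 2.0828e-7 - 1.612e-12*I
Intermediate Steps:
h = 39 (h = -2 + 41 = 39)
Y = 12 (Y = 12 + 0 = 12)
b(R) = R² + 45*R
s(I) = I*√1381 (s(I) = √(-1408 + (39 - 1*12)) = √(-1408 + (39 - 12)) = √(-1408 + 27) = √(-1381) = I*√1381)
1/(4801305 + s(b(-5))) = 1/(4801305 + I*√1381)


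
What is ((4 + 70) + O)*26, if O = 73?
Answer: 3822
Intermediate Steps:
((4 + 70) + O)*26 = ((4 + 70) + 73)*26 = (74 + 73)*26 = 147*26 = 3822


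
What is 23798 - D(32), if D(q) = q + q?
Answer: 23734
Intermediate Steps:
D(q) = 2*q
23798 - D(32) = 23798 - 2*32 = 23798 - 1*64 = 23798 - 64 = 23734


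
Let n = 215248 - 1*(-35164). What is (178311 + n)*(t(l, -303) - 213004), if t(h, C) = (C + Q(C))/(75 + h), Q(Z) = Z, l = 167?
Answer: -11049815284001/121 ≈ -9.1321e+10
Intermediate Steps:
n = 250412 (n = 215248 + 35164 = 250412)
t(h, C) = 2*C/(75 + h) (t(h, C) = (C + C)/(75 + h) = (2*C)/(75 + h) = 2*C/(75 + h))
(178311 + n)*(t(l, -303) - 213004) = (178311 + 250412)*(2*(-303)/(75 + 167) - 213004) = 428723*(2*(-303)/242 - 213004) = 428723*(2*(-303)*(1/242) - 213004) = 428723*(-303/121 - 213004) = 428723*(-25773787/121) = -11049815284001/121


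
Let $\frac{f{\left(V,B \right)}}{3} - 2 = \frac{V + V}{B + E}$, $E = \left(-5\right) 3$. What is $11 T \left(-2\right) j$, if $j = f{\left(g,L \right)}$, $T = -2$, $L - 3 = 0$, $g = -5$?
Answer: $374$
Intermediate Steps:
$E = -15$
$L = 3$ ($L = 3 + 0 = 3$)
$f{\left(V,B \right)} = 6 + \frac{6 V}{-15 + B}$ ($f{\left(V,B \right)} = 6 + 3 \frac{V + V}{B - 15} = 6 + 3 \frac{2 V}{-15 + B} = 6 + \frac{6 V}{-15 + B}$)
$j = \frac{17}{2}$ ($j = \frac{6 \left(-15 + 3 - 5\right)}{-15 + 3} = 6 \frac{1}{-12} \left(-17\right) = 6 \left(- \frac{1}{12}\right) \left(-17\right) = \frac{17}{2} \approx 8.5$)
$11 T \left(-2\right) j = 11 \left(-2\right) \left(-2\right) \frac{17}{2} = 11 \cdot 4 \cdot \frac{17}{2} = 11 \cdot 34 = 374$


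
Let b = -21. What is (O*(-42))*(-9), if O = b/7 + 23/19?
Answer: -12852/19 ≈ -676.42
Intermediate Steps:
O = -34/19 (O = -21/7 + 23/19 = -21*1/7 + 23*(1/19) = -3 + 23/19 = -34/19 ≈ -1.7895)
(O*(-42))*(-9) = -34/19*(-42)*(-9) = (1428/19)*(-9) = -12852/19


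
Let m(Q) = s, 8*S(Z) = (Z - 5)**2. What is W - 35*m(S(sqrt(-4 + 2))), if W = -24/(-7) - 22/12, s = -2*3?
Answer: 8887/42 ≈ 211.60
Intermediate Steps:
S(Z) = (-5 + Z)**2/8 (S(Z) = (Z - 5)**2/8 = (-5 + Z)**2/8)
s = -6
m(Q) = -6
W = 67/42 (W = -24*(-1/7) - 22*1/12 = 24/7 - 11/6 = 67/42 ≈ 1.5952)
W - 35*m(S(sqrt(-4 + 2))) = 67/42 - 35*(-6) = 67/42 + 210 = 8887/42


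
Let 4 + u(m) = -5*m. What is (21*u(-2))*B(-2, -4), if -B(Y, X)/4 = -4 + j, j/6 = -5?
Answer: 17136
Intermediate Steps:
j = -30 (j = 6*(-5) = -30)
B(Y, X) = 136 (B(Y, X) = -4*(-4 - 30) = -4*(-34) = 136)
u(m) = -4 - 5*m
(21*u(-2))*B(-2, -4) = (21*(-4 - 5*(-2)))*136 = (21*(-4 + 10))*136 = (21*6)*136 = 126*136 = 17136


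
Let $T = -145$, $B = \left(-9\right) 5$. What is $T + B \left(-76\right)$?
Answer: $3275$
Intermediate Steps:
$B = -45$
$T + B \left(-76\right) = -145 - -3420 = -145 + 3420 = 3275$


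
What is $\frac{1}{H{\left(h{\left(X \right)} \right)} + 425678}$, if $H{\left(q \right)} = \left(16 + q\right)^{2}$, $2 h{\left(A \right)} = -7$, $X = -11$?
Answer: $\frac{4}{1703337} \approx 2.3483 \cdot 10^{-6}$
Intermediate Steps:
$h{\left(A \right)} = - \frac{7}{2}$ ($h{\left(A \right)} = \frac{1}{2} \left(-7\right) = - \frac{7}{2}$)
$\frac{1}{H{\left(h{\left(X \right)} \right)} + 425678} = \frac{1}{\left(16 - \frac{7}{2}\right)^{2} + 425678} = \frac{1}{\left(\frac{25}{2}\right)^{2} + 425678} = \frac{1}{\frac{625}{4} + 425678} = \frac{1}{\frac{1703337}{4}} = \frac{4}{1703337}$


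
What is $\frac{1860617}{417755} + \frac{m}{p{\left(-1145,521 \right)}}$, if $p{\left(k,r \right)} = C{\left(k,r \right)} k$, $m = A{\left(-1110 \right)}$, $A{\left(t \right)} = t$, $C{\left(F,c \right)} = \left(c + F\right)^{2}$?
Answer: $\frac{2126999003651}{477564147840} \approx 4.4538$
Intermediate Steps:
$C{\left(F,c \right)} = \left(F + c\right)^{2}$
$m = -1110$
$p{\left(k,r \right)} = k \left(k + r\right)^{2}$ ($p{\left(k,r \right)} = \left(k + r\right)^{2} k = k \left(k + r\right)^{2}$)
$\frac{1860617}{417755} + \frac{m}{p{\left(-1145,521 \right)}} = \frac{1860617}{417755} - \frac{1110}{\left(-1145\right) \left(-1145 + 521\right)^{2}} = 1860617 \cdot \frac{1}{417755} - \frac{1110}{\left(-1145\right) \left(-624\right)^{2}} = \frac{1860617}{417755} - \frac{1110}{\left(-1145\right) 389376} = \frac{1860617}{417755} - \frac{1110}{-445835520} = \frac{1860617}{417755} - - \frac{37}{14861184} = \frac{1860617}{417755} + \frac{37}{14861184} = \frac{2126999003651}{477564147840}$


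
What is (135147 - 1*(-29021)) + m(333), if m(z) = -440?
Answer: 163728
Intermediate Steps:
(135147 - 1*(-29021)) + m(333) = (135147 - 1*(-29021)) - 440 = (135147 + 29021) - 440 = 164168 - 440 = 163728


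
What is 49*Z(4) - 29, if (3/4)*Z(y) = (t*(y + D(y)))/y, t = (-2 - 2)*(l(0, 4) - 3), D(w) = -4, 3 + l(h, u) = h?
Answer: -29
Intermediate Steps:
l(h, u) = -3 + h
t = 24 (t = (-2 - 2)*((-3 + 0) - 3) = -4*(-3 - 3) = -4*(-6) = 24)
Z(y) = 4*(-96 + 24*y)/(3*y) (Z(y) = 4*((24*(y - 4))/y)/3 = 4*((24*(-4 + y))/y)/3 = 4*((-96 + 24*y)/y)/3 = 4*(-96 + 24*y)/(3*y))
49*Z(4) - 29 = 49*(32 - 128/4) - 29 = 49*(32 - 128*1/4) - 29 = 49*(32 - 32) - 29 = 49*0 - 29 = 0 - 29 = -29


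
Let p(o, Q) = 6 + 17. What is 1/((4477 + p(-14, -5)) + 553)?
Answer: 1/5053 ≈ 0.00019790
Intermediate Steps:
p(o, Q) = 23
1/((4477 + p(-14, -5)) + 553) = 1/((4477 + 23) + 553) = 1/(4500 + 553) = 1/5053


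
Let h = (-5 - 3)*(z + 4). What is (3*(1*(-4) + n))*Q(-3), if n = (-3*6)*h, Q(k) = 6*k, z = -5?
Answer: 7992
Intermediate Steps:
h = 8 (h = (-5 - 3)*(-5 + 4) = -8*(-1) = 8)
n = -144 (n = -3*6*8 = -18*8 = -144)
(3*(1*(-4) + n))*Q(-3) = (3*(1*(-4) - 144))*(6*(-3)) = (3*(-4 - 144))*(-18) = (3*(-148))*(-18) = -444*(-18) = 7992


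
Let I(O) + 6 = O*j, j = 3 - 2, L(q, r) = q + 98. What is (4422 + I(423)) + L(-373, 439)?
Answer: 4564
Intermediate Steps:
L(q, r) = 98 + q
j = 1
I(O) = -6 + O (I(O) = -6 + O*1 = -6 + O)
(4422 + I(423)) + L(-373, 439) = (4422 + (-6 + 423)) + (98 - 373) = (4422 + 417) - 275 = 4839 - 275 = 4564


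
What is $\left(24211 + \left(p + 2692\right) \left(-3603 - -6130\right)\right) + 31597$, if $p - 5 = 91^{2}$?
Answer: $27797214$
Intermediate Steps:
$p = 8286$ ($p = 5 + 91^{2} = 5 + 8281 = 8286$)
$\left(24211 + \left(p + 2692\right) \left(-3603 - -6130\right)\right) + 31597 = \left(24211 + \left(8286 + 2692\right) \left(-3603 - -6130\right)\right) + 31597 = \left(24211 + 10978 \left(-3603 + \left(-193 + 6323\right)\right)\right) + 31597 = \left(24211 + 10978 \left(-3603 + 6130\right)\right) + 31597 = \left(24211 + 10978 \cdot 2527\right) + 31597 = \left(24211 + 27741406\right) + 31597 = 27765617 + 31597 = 27797214$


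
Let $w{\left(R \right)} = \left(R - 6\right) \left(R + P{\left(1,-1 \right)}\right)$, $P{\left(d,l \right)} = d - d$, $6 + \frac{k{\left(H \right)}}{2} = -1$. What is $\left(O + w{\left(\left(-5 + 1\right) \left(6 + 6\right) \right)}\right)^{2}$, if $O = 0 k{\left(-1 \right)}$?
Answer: $6718464$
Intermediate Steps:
$k{\left(H \right)} = -14$ ($k{\left(H \right)} = -12 + 2 \left(-1\right) = -12 - 2 = -14$)
$P{\left(d,l \right)} = 0$
$O = 0$ ($O = 0 \left(-14\right) = 0$)
$w{\left(R \right)} = R \left(-6 + R\right)$ ($w{\left(R \right)} = \left(R - 6\right) \left(R + 0\right) = \left(-6 + R\right) R = R \left(-6 + R\right)$)
$\left(O + w{\left(\left(-5 + 1\right) \left(6 + 6\right) \right)}\right)^{2} = \left(0 + \left(-5 + 1\right) \left(6 + 6\right) \left(-6 + \left(-5 + 1\right) \left(6 + 6\right)\right)\right)^{2} = \left(0 + \left(-4\right) 12 \left(-6 - 48\right)\right)^{2} = \left(0 - 48 \left(-6 - 48\right)\right)^{2} = \left(0 - -2592\right)^{2} = \left(0 + 2592\right)^{2} = 2592^{2} = 6718464$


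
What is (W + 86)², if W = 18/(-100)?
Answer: 18412681/2500 ≈ 7365.1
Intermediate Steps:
W = -9/50 (W = 18*(-1/100) = -9/50 ≈ -0.18000)
(W + 86)² = (-9/50 + 86)² = (4291/50)² = 18412681/2500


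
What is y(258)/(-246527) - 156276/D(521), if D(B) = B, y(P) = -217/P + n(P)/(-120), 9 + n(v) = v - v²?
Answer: -39759390241225/132550665144 ≈ -299.96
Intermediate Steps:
n(v) = -9 + v - v² (n(v) = -9 + (v - v²) = -9 + v - v²)
y(P) = 3/40 - 217/P - P/120 + P²/120 (y(P) = -217/P + (-9 + P - P²)/(-120) = -217/P + (-9 + P - P²)*(-1/120) = -217/P + (3/40 - P/120 + P²/120) = 3/40 - 217/P - P/120 + P²/120)
y(258)/(-246527) - 156276/D(521) = ((1/120)*(-26040 + 258*(9 + 258² - 1*258))/258)/(-246527) - 156276/521 = ((1/120)*(1/258)*(-26040 + 258*(9 + 66564 - 258)))*(-1/246527) - 156276*1/521 = ((1/120)*(1/258)*(-26040 + 258*66315))*(-1/246527) - 156276/521 = ((1/120)*(1/258)*(-26040 + 17109270))*(-1/246527) - 156276/521 = ((1/120)*(1/258)*17083230)*(-1/246527) - 156276/521 = (569441/1032)*(-1/246527) - 156276/521 = -569441/254415864 - 156276/521 = -39759390241225/132550665144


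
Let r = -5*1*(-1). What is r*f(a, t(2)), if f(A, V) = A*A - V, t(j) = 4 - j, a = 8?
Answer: 310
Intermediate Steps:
f(A, V) = A² - V
r = 5 (r = -5*(-1) = 5)
r*f(a, t(2)) = 5*(8² - (4 - 1*2)) = 5*(64 - (4 - 2)) = 5*(64 - 1*2) = 5*(64 - 2) = 5*62 = 310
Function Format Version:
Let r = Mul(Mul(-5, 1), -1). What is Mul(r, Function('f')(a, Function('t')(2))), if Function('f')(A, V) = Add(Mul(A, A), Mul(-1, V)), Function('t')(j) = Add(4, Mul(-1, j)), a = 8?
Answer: 310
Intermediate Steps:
Function('f')(A, V) = Add(Pow(A, 2), Mul(-1, V))
r = 5 (r = Mul(-5, -1) = 5)
Mul(r, Function('f')(a, Function('t')(2))) = Mul(5, Add(Pow(8, 2), Mul(-1, Add(4, Mul(-1, 2))))) = Mul(5, Add(64, Mul(-1, Add(4, -2)))) = Mul(5, Add(64, Mul(-1, 2))) = Mul(5, Add(64, -2)) = Mul(5, 62) = 310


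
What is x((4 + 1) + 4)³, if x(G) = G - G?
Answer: 0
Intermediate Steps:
x(G) = 0
x((4 + 1) + 4)³ = 0³ = 0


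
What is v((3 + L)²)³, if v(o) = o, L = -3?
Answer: 0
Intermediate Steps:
v((3 + L)²)³ = ((3 - 3)²)³ = (0²)³ = 0³ = 0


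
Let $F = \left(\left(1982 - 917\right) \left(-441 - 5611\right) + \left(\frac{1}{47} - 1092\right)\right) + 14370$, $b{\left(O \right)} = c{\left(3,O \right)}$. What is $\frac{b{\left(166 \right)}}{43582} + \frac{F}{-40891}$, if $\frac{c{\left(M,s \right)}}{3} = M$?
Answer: $\frac{13175239113419}{83759243414} \approx 157.3$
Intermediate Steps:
$c{\left(M,s \right)} = 3 M$
$b{\left(O \right)} = 9$ ($b{\left(O \right)} = 3 \cdot 3 = 9$)
$F = - \frac{302308793}{47}$ ($F = \left(1065 \left(-6052\right) + \left(\frac{1}{47} - 1092\right)\right) + 14370 = \left(-6445380 - \frac{51323}{47}\right) + 14370 = - \frac{302984183}{47} + 14370 = - \frac{302308793}{47} \approx -6.4321 \cdot 10^{6}$)
$\frac{b{\left(166 \right)}}{43582} + \frac{F}{-40891} = \frac{9}{43582} - \frac{302308793}{47 \left(-40891\right)} = 9 \cdot \frac{1}{43582} - - \frac{302308793}{1921877} = \frac{9}{43582} + \frac{302308793}{1921877} = \frac{13175239113419}{83759243414}$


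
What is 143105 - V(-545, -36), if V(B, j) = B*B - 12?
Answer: -153908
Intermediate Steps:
V(B, j) = -12 + B² (V(B, j) = B² - 12 = -12 + B²)
143105 - V(-545, -36) = 143105 - (-12 + (-545)²) = 143105 - (-12 + 297025) = 143105 - 1*297013 = 143105 - 297013 = -153908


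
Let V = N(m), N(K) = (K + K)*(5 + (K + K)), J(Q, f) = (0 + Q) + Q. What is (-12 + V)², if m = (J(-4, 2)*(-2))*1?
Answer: 1373584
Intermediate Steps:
J(Q, f) = 2*Q (J(Q, f) = Q + Q = 2*Q)
m = 16 (m = ((2*(-4))*(-2))*1 = -8*(-2)*1 = 16*1 = 16)
N(K) = 2*K*(5 + 2*K) (N(K) = (2*K)*(5 + 2*K) = 2*K*(5 + 2*K))
V = 1184 (V = 2*16*(5 + 2*16) = 2*16*(5 + 32) = 2*16*37 = 1184)
(-12 + V)² = (-12 + 1184)² = 1172² = 1373584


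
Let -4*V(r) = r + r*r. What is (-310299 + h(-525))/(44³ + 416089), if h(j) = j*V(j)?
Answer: 11932192/167091 ≈ 71.411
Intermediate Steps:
V(r) = -r/4 - r²/4 (V(r) = -(r + r*r)/4 = -(r + r²)/4 = -r/4 - r²/4)
h(j) = -j²*(1 + j)/4 (h(j) = j*(-j*(1 + j)/4) = -j²*(1 + j)/4)
(-310299 + h(-525))/(44³ + 416089) = (-310299 + (¼)*(-525)²*(-1 - 1*(-525)))/(44³ + 416089) = (-310299 + (¼)*275625*(-1 + 525))/(85184 + 416089) = (-310299 + (¼)*275625*524)/501273 = (-310299 + 36106875)*(1/501273) = 35796576*(1/501273) = 11932192/167091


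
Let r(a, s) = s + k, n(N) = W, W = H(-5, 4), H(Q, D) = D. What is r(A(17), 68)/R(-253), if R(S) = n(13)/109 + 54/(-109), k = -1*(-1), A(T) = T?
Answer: -7521/50 ≈ -150.42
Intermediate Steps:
k = 1
W = 4
n(N) = 4
r(a, s) = 1 + s (r(a, s) = s + 1 = 1 + s)
R(S) = -50/109 (R(S) = 4/109 + 54/(-109) = 4*(1/109) + 54*(-1/109) = 4/109 - 54/109 = -50/109)
r(A(17), 68)/R(-253) = (1 + 68)/(-50/109) = 69*(-109/50) = -7521/50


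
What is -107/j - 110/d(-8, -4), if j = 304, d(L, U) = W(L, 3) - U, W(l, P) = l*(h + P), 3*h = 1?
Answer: 23261/5168 ≈ 4.5010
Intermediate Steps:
h = ⅓ (h = (⅓)*1 = ⅓ ≈ 0.33333)
W(l, P) = l*(⅓ + P)
d(L, U) = -U + 10*L/3 (d(L, U) = L*(⅓ + 3) - U = L*(10/3) - U = 10*L/3 - U = -U + 10*L/3)
-107/j - 110/d(-8, -4) = -107/304 - 110/(-1*(-4) + (10/3)*(-8)) = -107*1/304 - 110/(4 - 80/3) = -107/304 - 110/(-68/3) = -107/304 - 110*(-3/68) = -107/304 + 165/34 = 23261/5168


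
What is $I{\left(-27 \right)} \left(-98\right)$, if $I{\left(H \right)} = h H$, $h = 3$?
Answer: $7938$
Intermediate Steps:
$I{\left(H \right)} = 3 H$
$I{\left(-27 \right)} \left(-98\right) = 3 \left(-27\right) \left(-98\right) = \left(-81\right) \left(-98\right) = 7938$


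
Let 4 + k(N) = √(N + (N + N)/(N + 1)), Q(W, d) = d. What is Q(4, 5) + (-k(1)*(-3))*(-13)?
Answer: 161 - 39*√2 ≈ 105.85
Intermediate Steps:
k(N) = -4 + √(N + 2*N/(1 + N)) (k(N) = -4 + √(N + (N + N)/(N + 1)) = -4 + √(N + (2*N)/(1 + N)) = -4 + √(N + 2*N/(1 + N)))
Q(4, 5) + (-k(1)*(-3))*(-13) = 5 + (-(-4 + √(1*(3 + 1)/(1 + 1)))*(-3))*(-13) = 5 + (-(-4 + √(1*4/2))*(-3))*(-13) = 5 + (-(-4 + √(1*(½)*4))*(-3))*(-13) = 5 + (-(-4 + √2)*(-3))*(-13) = 5 + ((4 - √2)*(-3))*(-13) = 5 + (-12 + 3*√2)*(-13) = 5 + (156 - 39*√2) = 161 - 39*√2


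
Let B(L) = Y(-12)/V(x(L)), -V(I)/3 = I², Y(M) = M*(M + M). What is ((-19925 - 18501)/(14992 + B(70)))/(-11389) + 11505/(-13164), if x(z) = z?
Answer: -3580026086235/4097314382893 ≈ -0.87375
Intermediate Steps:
Y(M) = 2*M² (Y(M) = M*(2*M) = 2*M²)
V(I) = -3*I²
B(L) = -96/L² (B(L) = (2*(-12)²)/((-3*L²)) = (2*144)*(-1/(3*L²)) = 288*(-1/(3*L²)) = -96/L²)
((-19925 - 18501)/(14992 + B(70)))/(-11389) + 11505/(-13164) = ((-19925 - 18501)/(14992 - 96/70²))/(-11389) + 11505/(-13164) = -38426/(14992 - 96*1/4900)*(-1/11389) + 11505*(-1/13164) = -38426/(14992 - 24/1225)*(-1/11389) - 3835/4388 = -38426/18365176/1225*(-1/11389) - 3835/4388 = -38426*1225/18365176*(-1/11389) - 3835/4388 = -23535925/9182588*(-1/11389) - 3835/4388 = 3362275/14940070676 - 3835/4388 = -3580026086235/4097314382893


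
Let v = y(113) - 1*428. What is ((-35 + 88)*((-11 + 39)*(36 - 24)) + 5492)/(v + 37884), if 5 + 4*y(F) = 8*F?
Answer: 93200/150723 ≈ 0.61835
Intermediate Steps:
y(F) = -5/4 + 2*F (y(F) = -5/4 + (8*F)/4 = -5/4 + 2*F)
v = -813/4 (v = (-5/4 + 2*113) - 1*428 = (-5/4 + 226) - 428 = 899/4 - 428 = -813/4 ≈ -203.25)
((-35 + 88)*((-11 + 39)*(36 - 24)) + 5492)/(v + 37884) = ((-35 + 88)*((-11 + 39)*(36 - 24)) + 5492)/(-813/4 + 37884) = (53*(28*12) + 5492)/(150723/4) = (53*336 + 5492)*(4/150723) = (17808 + 5492)*(4/150723) = 23300*(4/150723) = 93200/150723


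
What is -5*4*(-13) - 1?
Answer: 259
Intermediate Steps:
-5*4*(-13) - 1 = -20*(-13) - 1 = 260 - 1 = 259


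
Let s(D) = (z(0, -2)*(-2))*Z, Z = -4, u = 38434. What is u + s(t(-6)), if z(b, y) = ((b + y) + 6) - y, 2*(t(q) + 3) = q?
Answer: 38482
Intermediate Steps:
t(q) = -3 + q/2
z(b, y) = 6 + b (z(b, y) = (6 + b + y) - y = 6 + b)
s(D) = 48 (s(D) = ((6 + 0)*(-2))*(-4) = (6*(-2))*(-4) = -12*(-4) = 48)
u + s(t(-6)) = 38434 + 48 = 38482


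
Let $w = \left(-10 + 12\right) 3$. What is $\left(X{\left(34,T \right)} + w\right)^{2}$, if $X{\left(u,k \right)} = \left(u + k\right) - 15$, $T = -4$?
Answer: $441$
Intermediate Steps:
$w = 6$ ($w = 2 \cdot 3 = 6$)
$X{\left(u,k \right)} = -15 + k + u$ ($X{\left(u,k \right)} = \left(k + u\right) - 15 = -15 + k + u$)
$\left(X{\left(34,T \right)} + w\right)^{2} = \left(\left(-15 - 4 + 34\right) + 6\right)^{2} = \left(15 + 6\right)^{2} = 21^{2} = 441$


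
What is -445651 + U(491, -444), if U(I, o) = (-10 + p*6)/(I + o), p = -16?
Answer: -20945703/47 ≈ -4.4565e+5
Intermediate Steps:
U(I, o) = -106/(I + o) (U(I, o) = (-10 - 16*6)/(I + o) = (-10 - 96)/(I + o) = -106/(I + o))
-445651 + U(491, -444) = -445651 - 106/(491 - 444) = -445651 - 106/47 = -20945703/47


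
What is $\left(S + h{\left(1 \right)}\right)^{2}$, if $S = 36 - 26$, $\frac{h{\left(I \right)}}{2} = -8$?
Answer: $36$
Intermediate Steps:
$h{\left(I \right)} = -16$ ($h{\left(I \right)} = 2 \left(-8\right) = -16$)
$S = 10$ ($S = 36 - 26 = 10$)
$\left(S + h{\left(1 \right)}\right)^{2} = \left(10 - 16\right)^{2} = \left(-6\right)^{2} = 36$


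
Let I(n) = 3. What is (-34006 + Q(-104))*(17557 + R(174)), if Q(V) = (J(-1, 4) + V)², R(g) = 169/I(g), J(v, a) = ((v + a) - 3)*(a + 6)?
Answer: -408453200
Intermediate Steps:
J(v, a) = (6 + a)*(-3 + a + v) (J(v, a) = ((a + v) - 3)*(6 + a) = (-3 + a + v)*(6 + a) = (6 + a)*(-3 + a + v))
R(g) = 169/3
Q(V) = V² (Q(V) = ((-18 + 4² + 3*4 + 6*(-1) + 4*(-1)) + V)² = ((-18 + 16 + 12 - 6 - 4) + V)² = (0 + V)² = V²)
(-34006 + Q(-104))*(17557 + R(174)) = (-34006 + (-104)²)*(17557 + 169/3) = (-34006 + 10816)*(52840/3) = -23190*52840/3 = -408453200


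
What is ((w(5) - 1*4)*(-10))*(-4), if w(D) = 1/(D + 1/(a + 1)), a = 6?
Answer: -1370/9 ≈ -152.22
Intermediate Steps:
w(D) = 1/(⅐ + D) (w(D) = 1/(D + 1/(6 + 1)) = 1/(D + 1/7) = 1/(D + ⅐) = 1/(⅐ + D))
((w(5) - 1*4)*(-10))*(-4) = ((7/(1 + 7*5) - 1*4)*(-10))*(-4) = ((7/(1 + 35) - 4)*(-10))*(-4) = ((7/36 - 4)*(-10))*(-4) = -137/36*(-10)*(-4) = (685/18)*(-4) = -1370/9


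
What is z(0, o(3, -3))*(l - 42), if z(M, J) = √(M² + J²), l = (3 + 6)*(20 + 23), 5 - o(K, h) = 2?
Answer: 1035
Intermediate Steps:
o(K, h) = 3 (o(K, h) = 5 - 1*2 = 5 - 2 = 3)
l = 387 (l = 9*43 = 387)
z(M, J) = √(J² + M²)
z(0, o(3, -3))*(l - 42) = √(3² + 0²)*(387 - 42) = √(9 + 0)*345 = √9*345 = 3*345 = 1035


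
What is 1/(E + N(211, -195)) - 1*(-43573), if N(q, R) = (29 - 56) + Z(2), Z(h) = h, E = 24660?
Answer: 1073420856/24635 ≈ 43573.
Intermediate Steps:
N(q, R) = -25 (N(q, R) = (29 - 56) + 2 = -27 + 2 = -25)
1/(E + N(211, -195)) - 1*(-43573) = 1/(24660 - 25) - 1*(-43573) = 1/24635 + 43573 = 1073420856/24635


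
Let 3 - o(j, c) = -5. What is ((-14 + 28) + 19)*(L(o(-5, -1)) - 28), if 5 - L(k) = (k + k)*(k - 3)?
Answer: -3399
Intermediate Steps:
o(j, c) = 8 (o(j, c) = 3 - 1*(-5) = 3 + 5 = 8)
L(k) = 5 - 2*k*(-3 + k) (L(k) = 5 - (k + k)*(k - 3) = 5 - 2*k*(-3 + k))
((-14 + 28) + 19)*(L(o(-5, -1)) - 28) = ((-14 + 28) + 19)*((5 - 2*8² + 6*8) - 28) = (14 + 19)*((5 - 2*64 + 48) - 28) = 33*((5 - 128 + 48) - 28) = 33*(-75 - 28) = 33*(-103) = -3399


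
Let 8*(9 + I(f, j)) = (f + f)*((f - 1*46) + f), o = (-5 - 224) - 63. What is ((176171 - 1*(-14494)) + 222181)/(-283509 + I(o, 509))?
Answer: -206423/118764 ≈ -1.7381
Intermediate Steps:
o = -292 (o = -229 - 63 = -292)
I(f, j) = -9 + f*(-46 + 2*f)/4 (I(f, j) = -9 + ((f + f)*((f - 1*46) + f))/8 = -9 + ((2*f)*((f - 46) + f))/8 = -9 + ((2*f)*((-46 + f) + f))/8 = -9 + ((2*f)*(-46 + 2*f))/8 = -9 + (2*f*(-46 + 2*f))/8 = -9 + f*(-46 + 2*f)/4)
((176171 - 1*(-14494)) + 222181)/(-283509 + I(o, 509)) = ((176171 - 1*(-14494)) + 222181)/(-283509 + (-9 + (1/2)*(-292)**2 - 23/2*(-292))) = ((176171 + 14494) + 222181)/(-283509 + (-9 + (1/2)*85264 + 3358)) = (190665 + 222181)/(-283509 + (-9 + 42632 + 3358)) = 412846/(-283509 + 45981) = 412846/(-237528) = 412846*(-1/237528) = -206423/118764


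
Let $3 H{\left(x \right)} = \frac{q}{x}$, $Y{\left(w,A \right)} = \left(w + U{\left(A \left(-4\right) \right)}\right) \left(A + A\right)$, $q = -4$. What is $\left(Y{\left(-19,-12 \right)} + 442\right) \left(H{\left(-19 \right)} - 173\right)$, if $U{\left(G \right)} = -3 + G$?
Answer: $\frac{1793974}{57} \approx 31473.0$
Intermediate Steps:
$Y{\left(w,A \right)} = 2 A \left(-3 + w - 4 A\right)$ ($Y{\left(w,A \right)} = \left(w + \left(-3 + A \left(-4\right)\right)\right) \left(A + A\right) = \left(w - \left(3 + 4 A\right)\right) 2 A = \left(-3 + w - 4 A\right) 2 A = 2 A \left(-3 + w - 4 A\right)$)
$H{\left(x \right)} = - \frac{4}{3 x}$ ($H{\left(x \right)} = \frac{\left(-4\right) \frac{1}{x}}{3} = - \frac{4}{3 x}$)
$\left(Y{\left(-19,-12 \right)} + 442\right) \left(H{\left(-19 \right)} - 173\right) = \left(2 \left(-12\right) \left(-3 - 19 - -48\right) + 442\right) \left(- \frac{4}{3 \left(-19\right)} - 173\right) = \left(2 \left(-12\right) \left(-3 - 19 + 48\right) + 442\right) \left(\left(- \frac{4}{3}\right) \left(- \frac{1}{19}\right) - 173\right) = \left(2 \left(-12\right) 26 + 442\right) \left(\frac{4}{57} - 173\right) = \left(-624 + 442\right) \left(- \frac{9857}{57}\right) = \left(-182\right) \left(- \frac{9857}{57}\right) = \frac{1793974}{57}$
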